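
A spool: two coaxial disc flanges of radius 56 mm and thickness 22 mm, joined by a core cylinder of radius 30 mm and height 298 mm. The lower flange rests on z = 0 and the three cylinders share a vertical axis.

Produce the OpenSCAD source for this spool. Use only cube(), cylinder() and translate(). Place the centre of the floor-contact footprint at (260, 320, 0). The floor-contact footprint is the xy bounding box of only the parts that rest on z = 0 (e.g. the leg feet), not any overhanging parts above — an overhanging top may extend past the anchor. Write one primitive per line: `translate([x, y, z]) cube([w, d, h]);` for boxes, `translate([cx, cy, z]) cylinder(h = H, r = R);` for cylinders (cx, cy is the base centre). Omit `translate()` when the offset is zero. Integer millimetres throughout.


translate([260, 320, 0]) cylinder(h = 22, r = 56);
translate([260, 320, 22]) cylinder(h = 298, r = 30);
translate([260, 320, 320]) cylinder(h = 22, r = 56);


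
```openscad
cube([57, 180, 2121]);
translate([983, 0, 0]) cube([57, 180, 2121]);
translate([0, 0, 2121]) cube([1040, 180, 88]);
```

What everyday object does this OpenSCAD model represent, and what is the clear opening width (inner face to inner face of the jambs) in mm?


A door frame. The clear opening width is 926 mm.

Two 2121 mm tall posts with a header on top — a door frame. The left jamb is 57 mm wide at x = 0; the right jamb starts at x = 983. The clear opening is 983 − 57 = 926 mm.


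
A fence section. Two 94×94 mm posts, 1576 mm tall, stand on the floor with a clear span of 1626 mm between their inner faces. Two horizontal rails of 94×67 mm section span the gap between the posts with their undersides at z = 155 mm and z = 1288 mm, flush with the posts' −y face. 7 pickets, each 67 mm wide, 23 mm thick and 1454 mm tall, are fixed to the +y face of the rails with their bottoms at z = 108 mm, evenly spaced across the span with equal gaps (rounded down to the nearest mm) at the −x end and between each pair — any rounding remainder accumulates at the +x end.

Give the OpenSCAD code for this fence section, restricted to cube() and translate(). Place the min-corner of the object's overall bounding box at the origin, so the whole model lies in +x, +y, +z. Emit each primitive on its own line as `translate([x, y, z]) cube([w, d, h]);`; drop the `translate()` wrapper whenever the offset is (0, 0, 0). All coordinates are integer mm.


cube([94, 94, 1576]);
translate([1720, 0, 0]) cube([94, 94, 1576]);
translate([94, 0, 155]) cube([1626, 94, 67]);
translate([94, 0, 1288]) cube([1626, 94, 67]);
translate([238, 94, 108]) cube([67, 23, 1454]);
translate([449, 94, 108]) cube([67, 23, 1454]);
translate([660, 94, 108]) cube([67, 23, 1454]);
translate([871, 94, 108]) cube([67, 23, 1454]);
translate([1082, 94, 108]) cube([67, 23, 1454]);
translate([1293, 94, 108]) cube([67, 23, 1454]);
translate([1504, 94, 108]) cube([67, 23, 1454]);


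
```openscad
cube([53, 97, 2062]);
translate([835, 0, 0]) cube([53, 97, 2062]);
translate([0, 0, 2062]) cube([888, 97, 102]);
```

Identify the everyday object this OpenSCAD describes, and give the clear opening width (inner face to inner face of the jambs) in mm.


A door frame. The clear opening width is 782 mm.

Two 2062 mm tall posts with a header on top — a door frame. The left jamb is 53 mm wide at x = 0; the right jamb starts at x = 835. The clear opening is 835 − 53 = 782 mm.


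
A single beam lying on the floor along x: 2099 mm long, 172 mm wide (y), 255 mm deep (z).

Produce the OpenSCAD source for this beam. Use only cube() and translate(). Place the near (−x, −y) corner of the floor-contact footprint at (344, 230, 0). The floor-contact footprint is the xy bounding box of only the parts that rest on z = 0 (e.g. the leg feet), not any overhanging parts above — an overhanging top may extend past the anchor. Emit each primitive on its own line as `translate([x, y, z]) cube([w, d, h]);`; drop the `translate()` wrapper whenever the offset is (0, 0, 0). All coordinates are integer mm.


translate([344, 230, 0]) cube([2099, 172, 255]);


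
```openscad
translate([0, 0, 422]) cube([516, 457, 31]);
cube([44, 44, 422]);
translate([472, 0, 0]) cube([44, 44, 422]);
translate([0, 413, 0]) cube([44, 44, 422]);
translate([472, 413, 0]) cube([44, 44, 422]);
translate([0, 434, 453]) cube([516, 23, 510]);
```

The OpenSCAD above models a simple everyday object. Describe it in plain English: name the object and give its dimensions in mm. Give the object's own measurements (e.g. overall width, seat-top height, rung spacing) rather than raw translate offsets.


A chair. The seat is a 516×457×31 mm slab with its top at z = 453 mm, on four 44×44 mm corner legs (flush with the seat edges, standing on z = 0). A flat backrest 23 mm thick, 510 mm tall, spans the full seat width and rises from the seat top along its +y edge, rear face flush with the rear of the seat.


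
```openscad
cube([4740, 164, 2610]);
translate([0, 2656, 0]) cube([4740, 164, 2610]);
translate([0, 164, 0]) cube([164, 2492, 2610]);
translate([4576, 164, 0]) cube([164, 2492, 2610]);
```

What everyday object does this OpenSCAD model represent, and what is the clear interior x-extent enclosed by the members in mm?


A house (or room) frame. The interior width is 4412 mm.

Four 2610 mm walls enclosing a rectangle with no floor or roof — a room or house frame. Outside width is 4740 mm and wall thickness is 164 mm, so the interior width is 4740 − 2 × 164 = 4412 mm.


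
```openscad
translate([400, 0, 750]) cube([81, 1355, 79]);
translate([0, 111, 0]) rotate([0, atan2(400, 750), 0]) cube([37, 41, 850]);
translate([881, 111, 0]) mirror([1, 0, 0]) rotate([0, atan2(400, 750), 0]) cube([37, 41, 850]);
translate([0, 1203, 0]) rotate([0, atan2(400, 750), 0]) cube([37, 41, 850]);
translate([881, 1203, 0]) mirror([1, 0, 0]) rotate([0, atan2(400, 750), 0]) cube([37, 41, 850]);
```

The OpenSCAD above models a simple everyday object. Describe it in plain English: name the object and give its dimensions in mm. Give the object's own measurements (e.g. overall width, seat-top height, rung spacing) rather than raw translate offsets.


A sawhorse. A 81×1355×79 mm beam (x, y, z) sits on two A-frame leg pairs. Each pair is two raked legs of 37×41 mm section (41 mm along y) splaying symmetrically in x. Each leg rises 750 mm vertically over 400 mm of horizontal reach and is 850 mm long along its own axis. Every leg's outer bottom edge rests on the floor and its outer top edge meets a bottom edge of the beam — the left legs (tilting toward +x) meet the beam's −x bottom edge, the right legs (their mirror images, tilting toward −x) meet its +x bottom edge — so the leg tops tuck under the beam, the beam's underside is 750 mm above the floor, and the feet are 881 mm apart outside-to-outside with the beam centred between them. The two leg pairs are set in 111 mm from either end of the beam.


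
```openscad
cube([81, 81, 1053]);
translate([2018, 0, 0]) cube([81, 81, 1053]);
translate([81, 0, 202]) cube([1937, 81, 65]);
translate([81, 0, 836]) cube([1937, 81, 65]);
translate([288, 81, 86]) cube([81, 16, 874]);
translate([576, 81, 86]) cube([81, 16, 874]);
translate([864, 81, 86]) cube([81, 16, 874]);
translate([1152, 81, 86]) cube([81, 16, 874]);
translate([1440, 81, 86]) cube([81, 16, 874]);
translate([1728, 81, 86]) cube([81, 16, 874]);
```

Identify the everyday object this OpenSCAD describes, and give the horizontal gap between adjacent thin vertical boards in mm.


A fence section. The picket gap is 207 mm.

Two posts, two rails, 6 pickets — a fence section. Span 1937 mm holds 6 pickets of 81 mm with 7 equal gaps: ⌊(1937 − 6·81) / 7⌋ = 207 mm.


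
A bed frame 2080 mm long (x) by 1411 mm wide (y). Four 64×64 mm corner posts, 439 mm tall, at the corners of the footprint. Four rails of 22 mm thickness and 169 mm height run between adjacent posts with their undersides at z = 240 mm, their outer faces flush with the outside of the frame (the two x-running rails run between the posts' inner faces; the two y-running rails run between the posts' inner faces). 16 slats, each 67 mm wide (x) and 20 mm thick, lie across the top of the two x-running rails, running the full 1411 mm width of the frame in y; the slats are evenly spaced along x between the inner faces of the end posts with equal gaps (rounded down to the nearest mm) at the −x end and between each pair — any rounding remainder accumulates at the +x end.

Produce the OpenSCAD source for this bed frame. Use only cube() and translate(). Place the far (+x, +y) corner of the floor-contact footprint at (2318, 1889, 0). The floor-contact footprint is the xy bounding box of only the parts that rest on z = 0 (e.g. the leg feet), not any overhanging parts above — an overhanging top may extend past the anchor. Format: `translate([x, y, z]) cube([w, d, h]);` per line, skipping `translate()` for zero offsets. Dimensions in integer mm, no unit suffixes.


// slat z = rail_z + rail_h = 240 + 169 = 409
// slat gap = ⌊(1952 − 16·67) / 17⌋ = 51
translate([238, 478, 0]) cube([64, 64, 439]);
translate([238, 1825, 0]) cube([64, 64, 439]);
translate([2254, 478, 0]) cube([64, 64, 439]);
translate([2254, 1825, 0]) cube([64, 64, 439]);
translate([302, 478, 240]) cube([1952, 22, 169]);
translate([302, 1867, 240]) cube([1952, 22, 169]);
translate([238, 542, 240]) cube([22, 1283, 169]);
translate([2296, 542, 240]) cube([22, 1283, 169]);
translate([353, 478, 409]) cube([67, 1411, 20]);
translate([471, 478, 409]) cube([67, 1411, 20]);
translate([589, 478, 409]) cube([67, 1411, 20]);
translate([707, 478, 409]) cube([67, 1411, 20]);
translate([825, 478, 409]) cube([67, 1411, 20]);
translate([943, 478, 409]) cube([67, 1411, 20]);
translate([1061, 478, 409]) cube([67, 1411, 20]);
translate([1179, 478, 409]) cube([67, 1411, 20]);
translate([1297, 478, 409]) cube([67, 1411, 20]);
translate([1415, 478, 409]) cube([67, 1411, 20]);
translate([1533, 478, 409]) cube([67, 1411, 20]);
translate([1651, 478, 409]) cube([67, 1411, 20]);
translate([1769, 478, 409]) cube([67, 1411, 20]);
translate([1887, 478, 409]) cube([67, 1411, 20]);
translate([2005, 478, 409]) cube([67, 1411, 20]);
translate([2123, 478, 409]) cube([67, 1411, 20]);


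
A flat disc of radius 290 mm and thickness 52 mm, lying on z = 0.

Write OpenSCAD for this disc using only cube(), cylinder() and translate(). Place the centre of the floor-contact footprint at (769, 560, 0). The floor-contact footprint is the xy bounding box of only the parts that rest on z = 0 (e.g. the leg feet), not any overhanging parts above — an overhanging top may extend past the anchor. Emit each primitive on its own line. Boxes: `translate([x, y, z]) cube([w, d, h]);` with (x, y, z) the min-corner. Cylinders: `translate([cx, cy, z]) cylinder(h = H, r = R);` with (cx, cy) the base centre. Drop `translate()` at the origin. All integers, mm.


translate([769, 560, 0]) cylinder(h = 52, r = 290);


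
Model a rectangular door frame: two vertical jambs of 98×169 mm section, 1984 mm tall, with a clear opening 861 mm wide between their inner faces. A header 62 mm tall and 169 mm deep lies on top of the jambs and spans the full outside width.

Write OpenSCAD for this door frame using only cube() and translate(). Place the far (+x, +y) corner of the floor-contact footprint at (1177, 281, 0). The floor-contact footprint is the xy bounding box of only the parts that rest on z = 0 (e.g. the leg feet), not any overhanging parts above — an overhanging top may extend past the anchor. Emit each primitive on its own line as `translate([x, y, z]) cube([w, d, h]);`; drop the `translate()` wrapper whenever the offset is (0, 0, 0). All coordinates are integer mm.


translate([120, 112, 0]) cube([98, 169, 1984]);
translate([1079, 112, 0]) cube([98, 169, 1984]);
translate([120, 112, 1984]) cube([1057, 169, 62]);


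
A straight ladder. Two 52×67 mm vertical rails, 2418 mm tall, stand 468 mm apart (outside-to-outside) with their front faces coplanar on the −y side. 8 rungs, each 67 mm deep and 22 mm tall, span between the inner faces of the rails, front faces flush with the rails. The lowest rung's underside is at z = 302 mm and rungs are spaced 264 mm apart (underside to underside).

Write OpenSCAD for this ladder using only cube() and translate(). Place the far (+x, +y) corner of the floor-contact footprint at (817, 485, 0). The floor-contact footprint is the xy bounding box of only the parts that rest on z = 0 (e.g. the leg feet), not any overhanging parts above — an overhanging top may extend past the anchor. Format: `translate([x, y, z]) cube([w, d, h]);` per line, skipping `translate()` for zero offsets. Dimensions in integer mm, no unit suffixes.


translate([349, 418, 0]) cube([52, 67, 2418]);
translate([765, 418, 0]) cube([52, 67, 2418]);
translate([401, 418, 302]) cube([364, 67, 22]);
translate([401, 418, 566]) cube([364, 67, 22]);
translate([401, 418, 830]) cube([364, 67, 22]);
translate([401, 418, 1094]) cube([364, 67, 22]);
translate([401, 418, 1358]) cube([364, 67, 22]);
translate([401, 418, 1622]) cube([364, 67, 22]);
translate([401, 418, 1886]) cube([364, 67, 22]);
translate([401, 418, 2150]) cube([364, 67, 22]);


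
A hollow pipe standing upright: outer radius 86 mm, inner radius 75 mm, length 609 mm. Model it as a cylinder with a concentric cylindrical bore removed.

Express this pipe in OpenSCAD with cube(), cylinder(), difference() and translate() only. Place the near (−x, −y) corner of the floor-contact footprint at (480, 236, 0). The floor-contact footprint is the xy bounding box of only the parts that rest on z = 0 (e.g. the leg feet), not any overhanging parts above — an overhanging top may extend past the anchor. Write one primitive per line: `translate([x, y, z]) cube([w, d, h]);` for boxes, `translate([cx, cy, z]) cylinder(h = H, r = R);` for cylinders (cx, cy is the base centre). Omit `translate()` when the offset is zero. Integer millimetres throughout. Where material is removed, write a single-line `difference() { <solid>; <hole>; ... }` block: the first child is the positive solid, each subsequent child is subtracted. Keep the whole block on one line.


difference() { translate([566, 322, 0]) cylinder(h = 609, r = 86); translate([566, 322, 0]) cylinder(h = 609, r = 75); }


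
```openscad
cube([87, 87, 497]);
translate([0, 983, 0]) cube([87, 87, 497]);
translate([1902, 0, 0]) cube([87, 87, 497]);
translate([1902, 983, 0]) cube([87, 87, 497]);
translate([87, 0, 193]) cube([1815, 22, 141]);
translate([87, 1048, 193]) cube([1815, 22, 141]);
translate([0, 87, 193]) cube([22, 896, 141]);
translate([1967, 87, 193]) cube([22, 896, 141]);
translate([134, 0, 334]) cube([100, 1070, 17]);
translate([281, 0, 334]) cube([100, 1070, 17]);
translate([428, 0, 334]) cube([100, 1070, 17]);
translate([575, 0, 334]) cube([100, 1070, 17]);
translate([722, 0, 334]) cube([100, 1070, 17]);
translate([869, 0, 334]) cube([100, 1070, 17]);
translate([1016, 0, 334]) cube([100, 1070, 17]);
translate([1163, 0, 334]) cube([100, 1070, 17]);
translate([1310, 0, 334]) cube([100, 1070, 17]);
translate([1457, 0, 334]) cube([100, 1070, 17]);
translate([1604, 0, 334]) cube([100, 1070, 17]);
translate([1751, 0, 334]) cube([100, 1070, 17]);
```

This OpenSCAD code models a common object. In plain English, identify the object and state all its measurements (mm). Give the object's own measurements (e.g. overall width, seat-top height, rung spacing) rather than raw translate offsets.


A bed frame 1989 mm long (x) by 1070 mm wide (y). Four 87×87 mm corner posts, 497 mm tall, at the corners of the footprint. Four rails of 22 mm thickness and 141 mm height run between adjacent posts with their undersides at z = 193 mm, their outer faces flush with the outside of the frame (the two x-running rails run between the posts' inner faces; the two y-running rails run between the posts' inner faces). 12 slats, each 100 mm wide (x) and 17 mm thick, lie across the top of the two x-running rails, running the full 1070 mm width of the frame in y; along x they sit between the end posts with a 47 mm gap after the −x posts and between neighbouring slats, leaving 51 mm before the +x posts.


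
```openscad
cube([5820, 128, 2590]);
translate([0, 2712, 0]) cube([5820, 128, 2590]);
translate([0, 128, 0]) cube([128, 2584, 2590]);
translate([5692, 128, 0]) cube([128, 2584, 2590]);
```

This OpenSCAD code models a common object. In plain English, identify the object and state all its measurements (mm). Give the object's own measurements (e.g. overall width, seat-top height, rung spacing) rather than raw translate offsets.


The wall frame of a small rectangular building: four walls, each 2590 mm tall and 128 mm thick, enclosing a footprint 5820 mm (x) by 2840 mm (y) outside-to-outside, with no floor or roof. The front and back walls (the −y and +y sides) span the full width; the two side walls fit between them.


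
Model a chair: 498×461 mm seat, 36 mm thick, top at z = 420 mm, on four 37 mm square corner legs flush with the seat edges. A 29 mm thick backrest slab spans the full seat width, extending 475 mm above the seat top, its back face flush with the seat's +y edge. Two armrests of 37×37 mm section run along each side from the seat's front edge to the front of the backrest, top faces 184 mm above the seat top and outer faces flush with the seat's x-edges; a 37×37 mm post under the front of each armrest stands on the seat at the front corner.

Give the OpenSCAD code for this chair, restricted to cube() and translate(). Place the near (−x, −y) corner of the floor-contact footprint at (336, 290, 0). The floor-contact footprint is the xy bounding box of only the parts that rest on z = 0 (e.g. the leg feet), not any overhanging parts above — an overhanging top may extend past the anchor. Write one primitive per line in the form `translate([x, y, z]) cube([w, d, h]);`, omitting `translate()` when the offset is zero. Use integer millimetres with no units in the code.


translate([336, 290, 384]) cube([498, 461, 36]);
translate([336, 290, 0]) cube([37, 37, 384]);
translate([797, 290, 0]) cube([37, 37, 384]);
translate([336, 714, 0]) cube([37, 37, 384]);
translate([797, 714, 0]) cube([37, 37, 384]);
translate([336, 722, 420]) cube([498, 29, 475]);
translate([336, 290, 567]) cube([37, 432, 37]);
translate([797, 290, 567]) cube([37, 432, 37]);
translate([336, 290, 420]) cube([37, 37, 147]);
translate([797, 290, 420]) cube([37, 37, 147]);


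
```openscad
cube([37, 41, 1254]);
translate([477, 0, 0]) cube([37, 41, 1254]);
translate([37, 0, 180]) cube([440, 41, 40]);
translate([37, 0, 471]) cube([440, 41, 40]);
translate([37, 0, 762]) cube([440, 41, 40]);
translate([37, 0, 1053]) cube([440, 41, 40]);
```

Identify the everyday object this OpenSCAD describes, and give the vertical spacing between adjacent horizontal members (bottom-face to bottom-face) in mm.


A ladder. The rung spacing is 291 mm.

Two tall 37×41 posts with 4 short bars between them — a ladder. Adjacent rungs sit at z = 180 and z = 471, so the spacing is 471 − 180 = 291 mm.


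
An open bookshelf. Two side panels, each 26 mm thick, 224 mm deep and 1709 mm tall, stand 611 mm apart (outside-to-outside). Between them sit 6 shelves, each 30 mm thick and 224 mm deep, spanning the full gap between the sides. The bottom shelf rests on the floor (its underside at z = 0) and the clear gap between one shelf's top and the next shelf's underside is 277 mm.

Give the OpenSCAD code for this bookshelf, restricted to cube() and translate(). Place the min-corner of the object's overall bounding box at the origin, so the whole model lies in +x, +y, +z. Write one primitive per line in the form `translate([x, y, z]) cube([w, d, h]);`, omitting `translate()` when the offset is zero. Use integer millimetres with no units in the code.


cube([26, 224, 1709]);
translate([585, 0, 0]) cube([26, 224, 1709]);
translate([26, 0, 0]) cube([559, 224, 30]);
translate([26, 0, 307]) cube([559, 224, 30]);
translate([26, 0, 614]) cube([559, 224, 30]);
translate([26, 0, 921]) cube([559, 224, 30]);
translate([26, 0, 1228]) cube([559, 224, 30]);
translate([26, 0, 1535]) cube([559, 224, 30]);


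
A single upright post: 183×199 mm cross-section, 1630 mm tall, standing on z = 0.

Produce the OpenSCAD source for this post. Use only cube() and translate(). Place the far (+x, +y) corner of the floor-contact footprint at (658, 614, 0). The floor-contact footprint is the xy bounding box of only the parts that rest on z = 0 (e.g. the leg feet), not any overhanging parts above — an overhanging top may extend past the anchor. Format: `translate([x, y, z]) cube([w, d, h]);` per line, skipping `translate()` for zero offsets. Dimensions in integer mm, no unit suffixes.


translate([475, 415, 0]) cube([183, 199, 1630]);


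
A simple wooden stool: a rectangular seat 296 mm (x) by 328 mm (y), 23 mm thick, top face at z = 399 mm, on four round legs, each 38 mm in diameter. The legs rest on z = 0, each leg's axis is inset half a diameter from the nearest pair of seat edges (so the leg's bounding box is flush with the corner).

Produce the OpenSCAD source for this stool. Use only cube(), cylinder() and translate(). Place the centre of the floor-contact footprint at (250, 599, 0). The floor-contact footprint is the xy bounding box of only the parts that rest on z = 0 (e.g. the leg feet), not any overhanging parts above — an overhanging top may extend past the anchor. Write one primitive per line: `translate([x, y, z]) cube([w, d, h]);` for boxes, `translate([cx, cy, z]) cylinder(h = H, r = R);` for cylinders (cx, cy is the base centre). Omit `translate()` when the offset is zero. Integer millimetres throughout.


translate([102, 435, 376]) cube([296, 328, 23]);
translate([121, 454, 0]) cylinder(h = 376, r = 19);
translate([379, 454, 0]) cylinder(h = 376, r = 19);
translate([121, 744, 0]) cylinder(h = 376, r = 19);
translate([379, 744, 0]) cylinder(h = 376, r = 19);


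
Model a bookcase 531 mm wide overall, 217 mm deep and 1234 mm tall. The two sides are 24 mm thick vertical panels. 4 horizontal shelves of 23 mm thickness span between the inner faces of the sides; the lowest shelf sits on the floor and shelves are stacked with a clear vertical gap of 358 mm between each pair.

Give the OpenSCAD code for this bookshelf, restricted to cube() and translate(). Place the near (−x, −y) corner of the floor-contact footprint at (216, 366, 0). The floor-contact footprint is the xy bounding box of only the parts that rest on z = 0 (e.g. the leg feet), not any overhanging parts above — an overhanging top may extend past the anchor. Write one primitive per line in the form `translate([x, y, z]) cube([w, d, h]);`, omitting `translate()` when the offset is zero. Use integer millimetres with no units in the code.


translate([216, 366, 0]) cube([24, 217, 1234]);
translate([723, 366, 0]) cube([24, 217, 1234]);
translate([240, 366, 0]) cube([483, 217, 23]);
translate([240, 366, 381]) cube([483, 217, 23]);
translate([240, 366, 762]) cube([483, 217, 23]);
translate([240, 366, 1143]) cube([483, 217, 23]);


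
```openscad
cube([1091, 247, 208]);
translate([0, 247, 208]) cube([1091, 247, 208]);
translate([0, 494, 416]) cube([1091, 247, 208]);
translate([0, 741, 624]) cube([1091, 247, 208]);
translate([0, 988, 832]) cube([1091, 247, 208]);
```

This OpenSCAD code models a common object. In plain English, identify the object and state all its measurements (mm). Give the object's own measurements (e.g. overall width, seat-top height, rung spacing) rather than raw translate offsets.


A straight staircase of 5 solid steps. Each step is 1091 mm wide (x), 247 mm deep (y, the going) and 208 mm tall (the rise). The first step rests on the floor; each subsequent step sits one going further in +y and one rise higher in +z, directly behind and above the previous step with no overlap.


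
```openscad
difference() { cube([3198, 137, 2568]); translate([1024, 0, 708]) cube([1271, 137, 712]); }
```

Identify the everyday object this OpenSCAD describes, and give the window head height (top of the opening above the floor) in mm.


A wall with a window opening. The window head height is 1420 mm.

A wall with a rectangular opening subtracted — a window. Sill at z = 708, opening 712 mm tall, so the head is at 708 + 712 = 1420 mm.


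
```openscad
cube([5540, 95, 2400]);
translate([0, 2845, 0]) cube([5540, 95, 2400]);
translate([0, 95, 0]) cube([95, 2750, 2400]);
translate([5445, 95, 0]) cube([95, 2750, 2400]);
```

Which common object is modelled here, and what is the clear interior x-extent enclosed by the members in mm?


A house (or room) frame. The interior width is 5350 mm.

Four 2400 mm walls enclosing a rectangle with no floor or roof — a room or house frame. Outside width is 5540 mm and wall thickness is 95 mm, so the interior width is 5540 − 2 × 95 = 5350 mm.


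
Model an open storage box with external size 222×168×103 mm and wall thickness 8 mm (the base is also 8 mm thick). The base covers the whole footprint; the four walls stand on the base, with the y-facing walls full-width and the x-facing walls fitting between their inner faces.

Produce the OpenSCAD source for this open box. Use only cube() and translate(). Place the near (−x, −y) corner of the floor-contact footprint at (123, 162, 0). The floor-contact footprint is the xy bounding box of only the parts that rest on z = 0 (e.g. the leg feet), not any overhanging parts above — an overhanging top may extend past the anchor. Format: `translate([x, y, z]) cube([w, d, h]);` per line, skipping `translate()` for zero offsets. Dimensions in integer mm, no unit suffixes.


translate([123, 162, 0]) cube([222, 168, 8]);
translate([123, 162, 8]) cube([222, 8, 95]);
translate([123, 322, 8]) cube([222, 8, 95]);
translate([123, 170, 8]) cube([8, 152, 95]);
translate([337, 170, 8]) cube([8, 152, 95]);


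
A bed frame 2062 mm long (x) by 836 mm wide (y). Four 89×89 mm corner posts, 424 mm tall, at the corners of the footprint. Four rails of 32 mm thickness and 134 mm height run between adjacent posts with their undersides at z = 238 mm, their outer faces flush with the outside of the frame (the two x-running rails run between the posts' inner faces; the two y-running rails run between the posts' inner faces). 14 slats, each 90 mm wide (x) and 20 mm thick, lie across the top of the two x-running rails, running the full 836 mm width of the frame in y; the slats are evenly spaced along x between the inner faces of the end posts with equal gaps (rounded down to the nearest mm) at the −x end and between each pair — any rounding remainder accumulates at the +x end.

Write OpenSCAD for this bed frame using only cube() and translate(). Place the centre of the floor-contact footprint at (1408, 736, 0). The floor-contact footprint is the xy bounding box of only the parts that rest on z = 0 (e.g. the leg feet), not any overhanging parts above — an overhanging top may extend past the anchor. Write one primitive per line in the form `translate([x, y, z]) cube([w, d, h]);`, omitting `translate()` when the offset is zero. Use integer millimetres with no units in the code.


translate([377, 318, 0]) cube([89, 89, 424]);
translate([377, 1065, 0]) cube([89, 89, 424]);
translate([2350, 318, 0]) cube([89, 89, 424]);
translate([2350, 1065, 0]) cube([89, 89, 424]);
translate([466, 318, 238]) cube([1884, 32, 134]);
translate([466, 1122, 238]) cube([1884, 32, 134]);
translate([377, 407, 238]) cube([32, 658, 134]);
translate([2407, 407, 238]) cube([32, 658, 134]);
translate([507, 318, 372]) cube([90, 836, 20]);
translate([638, 318, 372]) cube([90, 836, 20]);
translate([769, 318, 372]) cube([90, 836, 20]);
translate([900, 318, 372]) cube([90, 836, 20]);
translate([1031, 318, 372]) cube([90, 836, 20]);
translate([1162, 318, 372]) cube([90, 836, 20]);
translate([1293, 318, 372]) cube([90, 836, 20]);
translate([1424, 318, 372]) cube([90, 836, 20]);
translate([1555, 318, 372]) cube([90, 836, 20]);
translate([1686, 318, 372]) cube([90, 836, 20]);
translate([1817, 318, 372]) cube([90, 836, 20]);
translate([1948, 318, 372]) cube([90, 836, 20]);
translate([2079, 318, 372]) cube([90, 836, 20]);
translate([2210, 318, 372]) cube([90, 836, 20]);


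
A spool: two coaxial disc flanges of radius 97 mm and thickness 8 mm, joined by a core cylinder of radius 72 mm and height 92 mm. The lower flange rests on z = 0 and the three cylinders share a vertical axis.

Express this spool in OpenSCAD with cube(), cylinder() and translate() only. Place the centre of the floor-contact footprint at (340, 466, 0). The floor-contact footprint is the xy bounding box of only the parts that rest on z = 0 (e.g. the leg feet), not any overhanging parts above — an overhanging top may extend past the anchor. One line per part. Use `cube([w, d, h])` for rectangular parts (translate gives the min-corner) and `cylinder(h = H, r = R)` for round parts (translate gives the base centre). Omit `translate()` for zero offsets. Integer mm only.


translate([340, 466, 0]) cylinder(h = 8, r = 97);
translate([340, 466, 8]) cylinder(h = 92, r = 72);
translate([340, 466, 100]) cylinder(h = 8, r = 97);


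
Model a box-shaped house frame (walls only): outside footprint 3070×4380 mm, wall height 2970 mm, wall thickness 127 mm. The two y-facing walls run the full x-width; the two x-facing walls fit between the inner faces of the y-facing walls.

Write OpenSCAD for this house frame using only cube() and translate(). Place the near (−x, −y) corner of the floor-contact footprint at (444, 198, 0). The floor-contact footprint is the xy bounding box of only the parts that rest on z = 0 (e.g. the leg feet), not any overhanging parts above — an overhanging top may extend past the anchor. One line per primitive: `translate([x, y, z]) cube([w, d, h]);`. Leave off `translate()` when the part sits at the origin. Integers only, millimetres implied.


translate([444, 198, 0]) cube([3070, 127, 2970]);
translate([444, 4451, 0]) cube([3070, 127, 2970]);
translate([444, 325, 0]) cube([127, 4126, 2970]);
translate([3387, 325, 0]) cube([127, 4126, 2970]);


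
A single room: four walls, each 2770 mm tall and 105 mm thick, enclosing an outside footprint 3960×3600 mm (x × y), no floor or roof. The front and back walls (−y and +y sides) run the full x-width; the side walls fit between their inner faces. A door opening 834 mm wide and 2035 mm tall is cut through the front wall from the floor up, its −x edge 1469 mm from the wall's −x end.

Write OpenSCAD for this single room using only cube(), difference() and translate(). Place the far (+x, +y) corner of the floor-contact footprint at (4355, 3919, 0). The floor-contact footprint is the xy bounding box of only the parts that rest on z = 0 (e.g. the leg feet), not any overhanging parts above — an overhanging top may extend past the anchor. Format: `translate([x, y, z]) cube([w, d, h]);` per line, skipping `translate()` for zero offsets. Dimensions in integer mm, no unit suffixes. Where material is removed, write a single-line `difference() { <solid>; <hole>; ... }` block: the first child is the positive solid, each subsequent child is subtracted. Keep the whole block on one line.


difference() { translate([395, 319, 0]) cube([3960, 105, 2770]); translate([1864, 319, 0]) cube([834, 105, 2035]); }
translate([395, 3814, 0]) cube([3960, 105, 2770]);
translate([395, 424, 0]) cube([105, 3390, 2770]);
translate([4250, 424, 0]) cube([105, 3390, 2770]);


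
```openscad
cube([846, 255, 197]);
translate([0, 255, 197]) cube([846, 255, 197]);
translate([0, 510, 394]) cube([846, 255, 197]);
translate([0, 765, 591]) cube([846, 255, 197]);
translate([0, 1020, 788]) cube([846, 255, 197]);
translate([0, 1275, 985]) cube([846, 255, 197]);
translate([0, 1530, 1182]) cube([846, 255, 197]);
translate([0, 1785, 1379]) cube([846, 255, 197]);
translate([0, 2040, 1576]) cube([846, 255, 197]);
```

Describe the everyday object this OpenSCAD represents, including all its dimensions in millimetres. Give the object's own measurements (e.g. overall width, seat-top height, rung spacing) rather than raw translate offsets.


A straight staircase of 9 solid steps. Each step is 846 mm wide (x), 255 mm deep (y, the going) and 197 mm tall (the rise). The first step rests on the floor; each subsequent step sits one going further in +y and one rise higher in +z, directly behind and above the previous step with no overlap.


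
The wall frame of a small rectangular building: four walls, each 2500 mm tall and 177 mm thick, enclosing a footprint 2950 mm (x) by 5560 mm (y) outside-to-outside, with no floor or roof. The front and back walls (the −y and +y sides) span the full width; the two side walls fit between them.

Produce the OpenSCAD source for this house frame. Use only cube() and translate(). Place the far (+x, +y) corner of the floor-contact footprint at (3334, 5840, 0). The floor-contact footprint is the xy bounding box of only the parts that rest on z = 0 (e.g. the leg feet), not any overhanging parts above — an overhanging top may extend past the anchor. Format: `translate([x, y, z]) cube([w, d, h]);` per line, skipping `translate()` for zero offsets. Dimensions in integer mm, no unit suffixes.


translate([384, 280, 0]) cube([2950, 177, 2500]);
translate([384, 5663, 0]) cube([2950, 177, 2500]);
translate([384, 457, 0]) cube([177, 5206, 2500]);
translate([3157, 457, 0]) cube([177, 5206, 2500]);


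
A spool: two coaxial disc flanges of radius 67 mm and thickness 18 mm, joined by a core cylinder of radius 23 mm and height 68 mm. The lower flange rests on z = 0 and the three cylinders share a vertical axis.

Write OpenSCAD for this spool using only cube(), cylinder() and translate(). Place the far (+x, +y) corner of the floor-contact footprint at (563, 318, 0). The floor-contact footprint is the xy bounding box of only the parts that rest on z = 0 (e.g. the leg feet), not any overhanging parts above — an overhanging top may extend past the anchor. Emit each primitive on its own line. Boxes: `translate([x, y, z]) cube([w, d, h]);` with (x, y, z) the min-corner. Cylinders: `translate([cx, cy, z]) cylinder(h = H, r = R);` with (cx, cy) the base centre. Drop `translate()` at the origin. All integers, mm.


translate([496, 251, 0]) cylinder(h = 18, r = 67);
translate([496, 251, 18]) cylinder(h = 68, r = 23);
translate([496, 251, 86]) cylinder(h = 18, r = 67);


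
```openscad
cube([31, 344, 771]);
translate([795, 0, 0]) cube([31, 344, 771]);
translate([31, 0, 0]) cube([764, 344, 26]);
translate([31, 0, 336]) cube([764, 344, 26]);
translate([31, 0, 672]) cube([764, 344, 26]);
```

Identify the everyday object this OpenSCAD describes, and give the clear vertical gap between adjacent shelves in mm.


A bookshelf. The clear shelf gap is 310 mm.

Two tall side panels with 3 horizontal boards between them — a bookshelf. The first two shelf undersides are at z = 0 and z = 336; with shelf thickness 26, the clear gap is 336 − 0 − 26 = 310 mm.


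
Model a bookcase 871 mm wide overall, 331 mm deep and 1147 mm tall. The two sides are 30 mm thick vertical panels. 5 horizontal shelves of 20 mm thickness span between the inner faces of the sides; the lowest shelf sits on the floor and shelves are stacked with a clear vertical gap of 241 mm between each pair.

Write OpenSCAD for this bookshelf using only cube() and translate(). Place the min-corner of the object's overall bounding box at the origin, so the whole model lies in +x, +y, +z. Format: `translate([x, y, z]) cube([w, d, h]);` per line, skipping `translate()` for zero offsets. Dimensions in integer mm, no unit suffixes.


cube([30, 331, 1147]);
translate([841, 0, 0]) cube([30, 331, 1147]);
translate([30, 0, 0]) cube([811, 331, 20]);
translate([30, 0, 261]) cube([811, 331, 20]);
translate([30, 0, 522]) cube([811, 331, 20]);
translate([30, 0, 783]) cube([811, 331, 20]);
translate([30, 0, 1044]) cube([811, 331, 20]);


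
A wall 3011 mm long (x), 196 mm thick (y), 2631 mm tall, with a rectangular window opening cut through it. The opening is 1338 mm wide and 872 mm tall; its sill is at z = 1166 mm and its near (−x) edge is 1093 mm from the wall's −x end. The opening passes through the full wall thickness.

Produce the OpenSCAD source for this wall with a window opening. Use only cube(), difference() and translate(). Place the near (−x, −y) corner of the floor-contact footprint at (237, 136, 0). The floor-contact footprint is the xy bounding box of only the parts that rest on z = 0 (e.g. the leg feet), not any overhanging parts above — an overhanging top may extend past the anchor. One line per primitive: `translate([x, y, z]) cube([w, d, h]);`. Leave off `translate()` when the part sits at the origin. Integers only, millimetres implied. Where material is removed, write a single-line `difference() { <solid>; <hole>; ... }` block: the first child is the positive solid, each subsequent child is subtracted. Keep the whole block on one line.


difference() { translate([237, 136, 0]) cube([3011, 196, 2631]); translate([1330, 136, 1166]) cube([1338, 196, 872]); }


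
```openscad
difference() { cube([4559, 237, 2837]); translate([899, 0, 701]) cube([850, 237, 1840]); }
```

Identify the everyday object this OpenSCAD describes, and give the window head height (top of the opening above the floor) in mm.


A wall with a window opening. The window head height is 2541 mm.

A wall with a rectangular opening subtracted — a window. Sill at z = 701, opening 1840 mm tall, so the head is at 701 + 1840 = 2541 mm.


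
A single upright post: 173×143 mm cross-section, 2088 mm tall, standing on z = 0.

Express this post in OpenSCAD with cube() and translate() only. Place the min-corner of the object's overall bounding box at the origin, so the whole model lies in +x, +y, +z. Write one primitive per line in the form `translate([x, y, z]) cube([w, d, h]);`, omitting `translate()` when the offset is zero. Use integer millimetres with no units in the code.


cube([173, 143, 2088]);


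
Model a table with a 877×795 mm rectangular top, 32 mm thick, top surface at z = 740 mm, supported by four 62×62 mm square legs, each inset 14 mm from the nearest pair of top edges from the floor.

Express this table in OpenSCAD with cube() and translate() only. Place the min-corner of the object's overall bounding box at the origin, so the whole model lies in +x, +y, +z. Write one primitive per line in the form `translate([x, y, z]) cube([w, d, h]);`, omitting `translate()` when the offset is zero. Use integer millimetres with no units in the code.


translate([0, 0, 708]) cube([877, 795, 32]);
translate([14, 14, 0]) cube([62, 62, 708]);
translate([801, 14, 0]) cube([62, 62, 708]);
translate([14, 719, 0]) cube([62, 62, 708]);
translate([801, 719, 0]) cube([62, 62, 708]);


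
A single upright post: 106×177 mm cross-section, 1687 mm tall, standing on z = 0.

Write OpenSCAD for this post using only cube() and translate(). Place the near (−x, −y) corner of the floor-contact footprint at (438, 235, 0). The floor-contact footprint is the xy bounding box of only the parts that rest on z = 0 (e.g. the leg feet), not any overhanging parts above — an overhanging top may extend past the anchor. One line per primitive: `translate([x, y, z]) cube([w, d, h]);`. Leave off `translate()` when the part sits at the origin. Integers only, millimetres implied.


translate([438, 235, 0]) cube([106, 177, 1687]);


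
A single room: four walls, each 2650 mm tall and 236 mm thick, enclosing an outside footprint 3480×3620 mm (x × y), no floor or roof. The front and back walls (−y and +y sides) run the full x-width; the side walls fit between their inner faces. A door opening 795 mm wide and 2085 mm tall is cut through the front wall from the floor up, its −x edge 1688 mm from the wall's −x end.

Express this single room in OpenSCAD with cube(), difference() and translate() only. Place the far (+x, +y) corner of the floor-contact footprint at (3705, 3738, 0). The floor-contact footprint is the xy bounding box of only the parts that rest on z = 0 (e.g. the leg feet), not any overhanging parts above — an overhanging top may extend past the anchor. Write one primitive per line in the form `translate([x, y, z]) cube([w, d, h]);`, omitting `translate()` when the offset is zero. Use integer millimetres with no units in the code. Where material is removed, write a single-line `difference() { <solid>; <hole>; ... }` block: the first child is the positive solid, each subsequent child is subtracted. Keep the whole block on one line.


difference() { translate([225, 118, 0]) cube([3480, 236, 2650]); translate([1913, 118, 0]) cube([795, 236, 2085]); }
translate([225, 3502, 0]) cube([3480, 236, 2650]);
translate([225, 354, 0]) cube([236, 3148, 2650]);
translate([3469, 354, 0]) cube([236, 3148, 2650]);
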